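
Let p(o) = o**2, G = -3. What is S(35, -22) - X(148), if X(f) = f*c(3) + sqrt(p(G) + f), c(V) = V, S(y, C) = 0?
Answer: -444 - sqrt(157) ≈ -456.53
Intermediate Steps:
X(f) = sqrt(9 + f) + 3*f (X(f) = f*3 + sqrt((-3)**2 + f) = 3*f + sqrt(9 + f) = sqrt(9 + f) + 3*f)
S(35, -22) - X(148) = 0 - (sqrt(9 + 148) + 3*148) = 0 - (sqrt(157) + 444) = 0 - (444 + sqrt(157)) = 0 + (-444 - sqrt(157)) = -444 - sqrt(157)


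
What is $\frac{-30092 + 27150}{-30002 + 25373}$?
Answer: $\frac{2942}{4629} \approx 0.63556$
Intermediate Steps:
$\frac{-30092 + 27150}{-30002 + 25373} = - \frac{2942}{-4629} = \left(-2942\right) \left(- \frac{1}{4629}\right) = \frac{2942}{4629}$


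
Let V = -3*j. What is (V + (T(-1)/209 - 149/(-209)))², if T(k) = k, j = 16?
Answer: 97693456/43681 ≈ 2236.5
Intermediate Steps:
V = -48 (V = -3*16 = -48)
(V + (T(-1)/209 - 149/(-209)))² = (-48 + (-1/209 - 149/(-209)))² = (-48 + (-1*1/209 - 149*(-1/209)))² = (-48 + (-1/209 + 149/209))² = (-48 + 148/209)² = (-9884/209)² = 97693456/43681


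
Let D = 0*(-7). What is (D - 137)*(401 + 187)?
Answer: -80556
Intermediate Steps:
D = 0
(D - 137)*(401 + 187) = (0 - 137)*(401 + 187) = -137*588 = -80556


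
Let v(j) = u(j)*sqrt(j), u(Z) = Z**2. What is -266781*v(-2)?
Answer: -1067124*I*sqrt(2) ≈ -1.5091e+6*I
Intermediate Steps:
v(j) = j**(5/2) (v(j) = j**2*sqrt(j) = j**(5/2))
-266781*v(-2) = -1067124*I*sqrt(2)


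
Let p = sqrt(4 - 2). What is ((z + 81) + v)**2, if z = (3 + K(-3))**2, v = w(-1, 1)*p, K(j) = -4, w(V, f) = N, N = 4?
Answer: 6756 + 656*sqrt(2) ≈ 7683.7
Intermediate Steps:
w(V, f) = 4
p = sqrt(2) ≈ 1.4142
v = 4*sqrt(2) ≈ 5.6569
z = 1 (z = (3 - 4)**2 = (-1)**2 = 1)
((z + 81) + v)**2 = ((1 + 81) + 4*sqrt(2))**2 = (82 + 4*sqrt(2))**2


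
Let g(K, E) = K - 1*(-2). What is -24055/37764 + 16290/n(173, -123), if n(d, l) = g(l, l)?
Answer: -618086215/4569444 ≈ -135.27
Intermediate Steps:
g(K, E) = 2 + K (g(K, E) = K + 2 = 2 + K)
n(d, l) = 2 + l
-24055/37764 + 16290/n(173, -123) = -24055/37764 + 16290/(2 - 123) = -24055*1/37764 + 16290/(-121) = -24055/37764 + 16290*(-1/121) = -24055/37764 - 16290/121 = -618086215/4569444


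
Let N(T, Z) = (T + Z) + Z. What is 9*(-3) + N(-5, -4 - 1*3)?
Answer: -46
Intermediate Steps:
N(T, Z) = T + 2*Z
9*(-3) + N(-5, -4 - 1*3) = 9*(-3) + (-5 + 2*(-4 - 1*3)) = -27 + (-5 + 2*(-4 - 3)) = -27 + (-5 + 2*(-7)) = -27 + (-5 - 14) = -27 - 19 = -46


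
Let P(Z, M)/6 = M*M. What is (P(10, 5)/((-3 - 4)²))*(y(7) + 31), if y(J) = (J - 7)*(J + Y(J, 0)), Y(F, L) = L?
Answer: 4650/49 ≈ 94.898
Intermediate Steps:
P(Z, M) = 6*M² (P(Z, M) = 6*(M*M) = 6*M²)
y(J) = J*(-7 + J) (y(J) = (J - 7)*(J + 0) = (-7 + J)*J = J*(-7 + J))
(P(10, 5)/((-3 - 4)²))*(y(7) + 31) = ((6*5²)/((-3 - 4)²))*(7*(-7 + 7) + 31) = ((6*25)/((-7)²))*(7*0 + 31) = (150/49)*(0 + 31) = (150*(1/49))*31 = (150/49)*31 = 4650/49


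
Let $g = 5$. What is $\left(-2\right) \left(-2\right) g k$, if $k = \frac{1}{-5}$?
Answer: $-4$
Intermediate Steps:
$k = - \frac{1}{5} \approx -0.2$
$\left(-2\right) \left(-2\right) g k = \left(-2\right) \left(-2\right) 5 \left(- \frac{1}{5}\right) = 4 \cdot 5 \left(- \frac{1}{5}\right) = 20 \left(- \frac{1}{5}\right) = -4$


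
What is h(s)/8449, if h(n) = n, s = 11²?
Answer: 121/8449 ≈ 0.014321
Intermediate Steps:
s = 121
h(s)/8449 = 121/8449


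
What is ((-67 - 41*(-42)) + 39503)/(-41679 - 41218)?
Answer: -41158/82897 ≈ -0.49650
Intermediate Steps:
((-67 - 41*(-42)) + 39503)/(-41679 - 41218) = ((-67 + 1722) + 39503)/(-82897) = (1655 + 39503)*(-1/82897) = 41158*(-1/82897) = -41158/82897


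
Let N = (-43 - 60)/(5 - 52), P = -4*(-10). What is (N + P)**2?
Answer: 3932289/2209 ≈ 1780.1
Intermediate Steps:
P = 40
N = 103/47 (N = -103/(-47) = -103*(-1/47) = 103/47 ≈ 2.1915)
(N + P)**2 = (103/47 + 40)**2 = (1983/47)**2 = 3932289/2209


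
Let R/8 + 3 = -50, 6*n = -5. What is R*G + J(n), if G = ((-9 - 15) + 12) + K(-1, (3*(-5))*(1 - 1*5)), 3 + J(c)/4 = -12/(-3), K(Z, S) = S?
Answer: -20348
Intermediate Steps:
n = -⅚ (n = (⅙)*(-5) = -⅚ ≈ -0.83333)
R = -424 (R = -24 + 8*(-50) = -24 - 400 = -424)
J(c) = 4 (J(c) = -12 + 4*(-12/(-3)) = -12 + 4*(-12*(-⅓)) = -12 + 4*4 = -12 + 16 = 4)
G = 48 (G = ((-9 - 15) + 12) + (3*(-5))*(1 - 1*5) = (-24 + 12) - 15*(1 - 5) = -12 - 15*(-4) = -12 + 60 = 48)
R*G + J(n) = -424*48 + 4 = -20352 + 4 = -20348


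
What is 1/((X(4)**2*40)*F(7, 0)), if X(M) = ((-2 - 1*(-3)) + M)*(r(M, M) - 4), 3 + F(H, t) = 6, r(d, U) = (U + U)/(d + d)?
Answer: 1/27000 ≈ 3.7037e-5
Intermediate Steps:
r(d, U) = U/d (r(d, U) = (2*U)/((2*d)) = (2*U)*(1/(2*d)) = U/d)
F(H, t) = 3 (F(H, t) = -3 + 6 = 3)
X(M) = -3 - 3*M (X(M) = ((-2 - 1*(-3)) + M)*(M/M - 4) = ((-2 + 3) + M)*(1 - 4) = (1 + M)*(-3) = -3 - 3*M)
1/((X(4)**2*40)*F(7, 0)) = 1/(((-3 - 3*4)**2*40)*3) = 1/(((-3 - 12)**2*40)*3) = 1/(((-15)**2*40)*3) = 1/((225*40)*3) = 1/(9000*3) = 1/27000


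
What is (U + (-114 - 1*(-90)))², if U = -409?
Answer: 187489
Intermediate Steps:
(U + (-114 - 1*(-90)))² = (-409 + (-114 - 1*(-90)))² = (-409 + (-114 + 90))² = (-409 - 24)² = (-433)² = 187489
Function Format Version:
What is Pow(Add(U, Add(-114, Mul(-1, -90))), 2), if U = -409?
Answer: 187489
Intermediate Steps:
Pow(Add(U, Add(-114, Mul(-1, -90))), 2) = Pow(Add(-409, Add(-114, Mul(-1, -90))), 2) = Pow(Add(-409, Add(-114, 90)), 2) = Pow(Add(-409, -24), 2) = Pow(-433, 2) = 187489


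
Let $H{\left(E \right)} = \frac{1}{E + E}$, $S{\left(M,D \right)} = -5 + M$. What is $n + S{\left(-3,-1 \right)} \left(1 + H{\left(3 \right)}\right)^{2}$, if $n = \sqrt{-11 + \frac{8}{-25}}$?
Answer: $- \frac{98}{9} + \frac{i \sqrt{283}}{5} \approx -10.889 + 3.3645 i$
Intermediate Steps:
$H{\left(E \right)} = \frac{1}{2 E}$
$n = \frac{i \sqrt{283}}{5}$ ($n = \sqrt{-11 + 8 \left(- \frac{1}{25}\right)} = \sqrt{-11 - \frac{8}{25}} = \sqrt{- \frac{283}{25}} = \frac{i \sqrt{283}}{5} \approx 3.3645 i$)
$n + S{\left(-3,-1 \right)} \left(1 + H{\left(3 \right)}\right)^{2} = \frac{i \sqrt{283}}{5} + \left(-5 - 3\right) \left(1 + \frac{1}{2 \cdot 3}\right)^{2} = \frac{i \sqrt{283}}{5} - 8 \left(1 + \frac{1}{2} \cdot \frac{1}{3}\right)^{2} = \frac{i \sqrt{283}}{5} - 8 \left(1 + \frac{1}{6}\right)^{2} = \frac{i \sqrt{283}}{5} - 8 \left(\frac{7}{6}\right)^{2} = \frac{i \sqrt{283}}{5} - \frac{98}{9} = - \frac{98}{9} + \frac{i \sqrt{283}}{5}$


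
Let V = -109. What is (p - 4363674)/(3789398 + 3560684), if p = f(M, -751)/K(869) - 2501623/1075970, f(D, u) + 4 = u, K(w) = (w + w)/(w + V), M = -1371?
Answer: -4080424300378207/6872458456970260 ≈ -0.59374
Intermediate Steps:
K(w) = 2*w/(-109 + w) (K(w) = (w + w)/(w - 109) = (2*w)/(-109 + w) = 2*w/(-109 + w))
f(D, u) = -4 + u
p = -310869703387/935017930 (p = (-4 - 751)/((2*869/(-109 + 869))) - 2501623/1075970 = -755/(2*869/760) - 2501623*1/1075970 = -755/(2*869*(1/760)) - 2501623/1075970 = -755/869/380 - 2501623/1075970 = -755*380/869 - 2501623/1075970 = -286900/869 - 2501623/1075970 = -310869703387/935017930 ≈ -332.47)
(p - 4363674)/(3789398 + 3560684) = (-310869703387/935017930 - 4363674)/(3789398 + 3560684) = -4080424300378207/935017930/7350082 = -4080424300378207/935017930*1/7350082 = -4080424300378207/6872458456970260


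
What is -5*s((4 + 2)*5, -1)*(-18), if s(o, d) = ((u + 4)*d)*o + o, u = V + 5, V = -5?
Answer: -8100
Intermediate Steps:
u = 0 (u = -5 + 5 = 0)
s(o, d) = o + 4*d*o (s(o, d) = ((0 + 4)*d)*o + o = (4*d)*o + o = 4*d*o + o = o + 4*d*o)
-5*s((4 + 2)*5, -1)*(-18) = -5*(4 + 2)*5*(1 + 4*(-1))*(-18) = -5*6*5*(1 - 4)*(-18) = -150*(-3)*(-18) = -5*(-90)*(-18) = 450*(-18) = -8100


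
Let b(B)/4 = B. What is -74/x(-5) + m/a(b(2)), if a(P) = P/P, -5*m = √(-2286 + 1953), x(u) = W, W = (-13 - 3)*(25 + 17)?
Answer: 37/336 - 3*I*√37/5 ≈ 0.11012 - 3.6497*I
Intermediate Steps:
W = -672 (W = -16*42 = -672)
x(u) = -672
b(B) = 4*B
m = -3*I*√37/5 (m = -√(-2286 + 1953)/5 = -3*I*√37/5 ≈ -3.6497*I)
a(P) = 1
-74/x(-5) + m/a(b(2)) = -74/(-672) - 3*I*√37/5/1 = -74*(-1/672) - 3*I*√37/5*1 = 37/336 - 3*I*√37/5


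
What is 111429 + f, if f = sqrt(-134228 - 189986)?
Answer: 111429 + I*sqrt(324214) ≈ 1.1143e+5 + 569.4*I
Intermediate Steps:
f = I*sqrt(324214) (f = sqrt(-324214) = I*sqrt(324214) ≈ 569.4*I)
111429 + f = 111429 + I*sqrt(324214)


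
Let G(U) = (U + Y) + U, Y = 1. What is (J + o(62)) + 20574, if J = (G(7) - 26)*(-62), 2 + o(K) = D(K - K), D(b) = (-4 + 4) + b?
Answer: 21254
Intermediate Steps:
D(b) = b (D(b) = 0 + b = b)
o(K) = -2 (o(K) = -2 + (K - K) = -2 + 0 = -2)
G(U) = 1 + 2*U (G(U) = (U + 1) + U = (1 + U) + U = 1 + 2*U)
J = 682 (J = ((1 + 2*7) - 26)*(-62) = ((1 + 14) - 26)*(-62) = (15 - 26)*(-62) = -11*(-62) = 682)
(J + o(62)) + 20574 = (682 - 2) + 20574 = 680 + 20574 = 21254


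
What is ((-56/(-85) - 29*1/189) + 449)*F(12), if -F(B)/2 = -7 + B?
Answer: -14442608/3213 ≈ -4495.1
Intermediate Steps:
F(B) = 14 - 2*B (F(B) = -2*(-7 + B) = 14 - 2*B)
((-56/(-85) - 29*1/189) + 449)*F(12) = ((-56/(-85) - 29*1/189) + 449)*(14 - 2*12) = ((-56*(-1/85) - 29*1/189) + 449)*(14 - 24) = ((56/85 - 29/189) + 449)*(-10) = (8119/16065 + 449)*(-10) = (7221304/16065)*(-10) = -14442608/3213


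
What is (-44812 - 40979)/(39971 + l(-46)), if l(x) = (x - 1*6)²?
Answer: -28597/14225 ≈ -2.0103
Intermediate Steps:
l(x) = (-6 + x)² (l(x) = (x - 6)² = (-6 + x)²)
(-44812 - 40979)/(39971 + l(-46)) = (-44812 - 40979)/(39971 + (-6 - 46)²) = -85791/(39971 + (-52)²) = -85791/(39971 + 2704) = -85791/42675 = -85791*1/42675 = -28597/14225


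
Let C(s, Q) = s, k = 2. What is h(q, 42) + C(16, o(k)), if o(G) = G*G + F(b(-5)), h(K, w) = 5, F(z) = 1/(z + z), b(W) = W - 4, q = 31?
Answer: 21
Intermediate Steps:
b(W) = -4 + W
F(z) = 1/(2*z)
o(G) = -1/18 + G² (o(G) = G*G + 1/(2*(-4 - 5)) = G² + (½)/(-9) = G² + (½)*(-⅑) = G² - 1/18 = -1/18 + G²)
h(q, 42) + C(16, o(k)) = 5 + 16 = 21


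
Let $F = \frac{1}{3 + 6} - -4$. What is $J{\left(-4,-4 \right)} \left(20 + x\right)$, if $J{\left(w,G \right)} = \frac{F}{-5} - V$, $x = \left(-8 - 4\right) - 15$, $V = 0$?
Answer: $\frac{259}{45} \approx 5.7556$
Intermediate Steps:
$F = \frac{37}{9}$ ($F = \frac{1}{9} + 4 = \frac{37}{9} \approx 4.1111$)
$x = -27$ ($x = -12 - 15 = -27$)
$J{\left(w,G \right)} = - \frac{37}{45}$ ($J{\left(w,G \right)} = \frac{37}{9 \left(-5\right)} - 0 = \frac{37}{9} \left(- \frac{1}{5}\right) + 0 = - \frac{37}{45} + 0 = - \frac{37}{45}$)
$J{\left(-4,-4 \right)} \left(20 + x\right) = - \frac{37 \left(20 - 27\right)}{45} = \left(- \frac{37}{45}\right) \left(-7\right) = \frac{259}{45}$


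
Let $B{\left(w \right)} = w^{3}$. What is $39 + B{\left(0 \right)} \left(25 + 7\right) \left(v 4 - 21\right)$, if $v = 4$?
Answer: $39$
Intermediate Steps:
$39 + B{\left(0 \right)} \left(25 + 7\right) \left(v 4 - 21\right) = 39 + 0^{3} \left(25 + 7\right) \left(4 \cdot 4 - 21\right) = 39 + 0 \cdot 32 \left(16 - 21\right) = 39 + 0 \cdot 32 \left(-5\right) = 39 + 0 \left(-160\right) = 39 + 0 = 39$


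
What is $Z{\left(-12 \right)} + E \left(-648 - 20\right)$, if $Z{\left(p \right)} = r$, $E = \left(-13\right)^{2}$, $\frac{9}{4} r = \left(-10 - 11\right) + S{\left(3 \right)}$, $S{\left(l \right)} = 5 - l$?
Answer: $- \frac{1016104}{9} \approx -1.129 \cdot 10^{5}$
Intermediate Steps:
$r = - \frac{76}{9}$ ($r = \frac{4 \left(\left(-10 - 11\right) + \left(5 - 3\right)\right)}{9} = \frac{4 \left(-21 + \left(5 - 3\right)\right)}{9} = \frac{4 \left(-21 + 2\right)}{9} = \frac{4}{9} \left(-19\right) = - \frac{76}{9} \approx -8.4444$)
$E = 169$
$Z{\left(p \right)} = - \frac{76}{9}$
$Z{\left(-12 \right)} + E \left(-648 - 20\right) = - \frac{76}{9} + 169 \left(-648 - 20\right) = - \frac{76}{9} + 169 \left(-668\right) = - \frac{76}{9} - 112892 = - \frac{1016104}{9}$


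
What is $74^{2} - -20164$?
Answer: $25640$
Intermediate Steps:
$74^{2} - -20164 = 5476 + 20164 = 25640$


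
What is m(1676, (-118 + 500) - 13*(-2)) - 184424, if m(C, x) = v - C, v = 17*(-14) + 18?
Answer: -186320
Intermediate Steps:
v = -220 (v = -238 + 18 = -220)
m(C, x) = -220 - C
m(1676, (-118 + 500) - 13*(-2)) - 184424 = (-220 - 1*1676) - 184424 = (-220 - 1676) - 184424 = -1896 - 184424 = -186320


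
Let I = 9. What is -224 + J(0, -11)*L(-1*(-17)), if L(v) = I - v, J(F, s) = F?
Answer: -224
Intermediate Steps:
L(v) = 9 - v
-224 + J(0, -11)*L(-1*(-17)) = -224 + 0*(9 - (-1)*(-17)) = -224 + 0*(9 - 1*17) = -224 + 0*(9 - 17) = -224 + 0*(-8) = -224 + 0 = -224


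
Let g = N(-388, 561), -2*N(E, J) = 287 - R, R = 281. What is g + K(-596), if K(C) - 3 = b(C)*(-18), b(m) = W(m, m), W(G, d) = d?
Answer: 10728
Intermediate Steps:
N(E, J) = -3 (N(E, J) = -(287 - 1*281)/2 = -(287 - 281)/2 = -½*6 = -3)
b(m) = m
K(C) = 3 - 18*C (K(C) = 3 + C*(-18) = 3 - 18*C)
g = -3
g + K(-596) = -3 + (3 - 18*(-596)) = -3 + (3 + 10728) = -3 + 10731 = 10728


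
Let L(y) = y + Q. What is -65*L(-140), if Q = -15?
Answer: 10075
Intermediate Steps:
L(y) = -15 + y (L(y) = y - 15 = -15 + y)
-65*L(-140) = -65*(-15 - 140) = -65*(-155) = 10075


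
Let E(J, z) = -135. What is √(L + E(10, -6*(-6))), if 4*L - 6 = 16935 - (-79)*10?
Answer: √17191/2 ≈ 65.557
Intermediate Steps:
L = 17731/4 (L = 3/2 + (16935 - (-79)*10)/4 = 3/2 + (16935 - 1*(-790))/4 = 3/2 + (16935 + 790)/4 = 3/2 + (¼)*17725 = 3/2 + 17725/4 = 17731/4 ≈ 4432.8)
√(L + E(10, -6*(-6))) = √(17731/4 - 135) = √(17191/4) = √17191/2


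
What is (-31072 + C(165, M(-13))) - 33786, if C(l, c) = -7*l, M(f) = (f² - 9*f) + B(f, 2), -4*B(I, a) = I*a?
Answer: -66013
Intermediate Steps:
B(I, a) = -I*a/4
M(f) = f² - 19*f/2 (M(f) = (f² - 9*f) - ¼*f*2 = (f² - 9*f) - f/2 = f² - 19*f/2)
(-31072 + C(165, M(-13))) - 33786 = (-31072 - 7*165) - 33786 = (-31072 - 1155) - 33786 = -32227 - 33786 = -66013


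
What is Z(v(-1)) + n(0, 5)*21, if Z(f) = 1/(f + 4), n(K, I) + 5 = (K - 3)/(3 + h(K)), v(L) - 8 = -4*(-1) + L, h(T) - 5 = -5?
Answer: -1889/15 ≈ -125.93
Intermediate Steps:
h(T) = 0 (h(T) = 5 - 5 = 0)
v(L) = 12 + L (v(L) = 8 + (-4*(-1) + L) = 8 + (4 + L) = 12 + L)
n(K, I) = -6 + K/3 (n(K, I) = -5 + (K - 3)/(3 + 0) = -5 + (-3 + K)/3 = -5 + (-3 + K)*(⅓) = -5 + (-1 + K/3) = -6 + K/3)
Z(f) = 1/(4 + f)
Z(v(-1)) + n(0, 5)*21 = 1/(4 + (12 - 1)) + (-6 + (⅓)*0)*21 = 1/(4 + 11) + (-6 + 0)*21 = 1/15 - 6*21 = 1/15 - 126 = -1889/15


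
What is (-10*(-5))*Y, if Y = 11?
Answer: 550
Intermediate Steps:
(-10*(-5))*Y = -10*(-5)*11 = 50*11 = 550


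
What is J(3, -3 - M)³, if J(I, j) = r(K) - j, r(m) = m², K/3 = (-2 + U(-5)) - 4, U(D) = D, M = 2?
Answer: 1309338584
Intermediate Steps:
K = -33 (K = 3*((-2 - 5) - 4) = 3*(-7 - 4) = 3*(-11) = -33)
J(I, j) = 1089 - j (J(I, j) = (-33)² - j = 1089 - j)
J(3, -3 - M)³ = (1089 - (-3 - 1*2))³ = (1089 - (-3 - 2))³ = (1089 - 1*(-5))³ = (1089 + 5)³ = 1094³ = 1309338584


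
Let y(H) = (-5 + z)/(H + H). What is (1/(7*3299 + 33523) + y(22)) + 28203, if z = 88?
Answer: 17565326321/622776 ≈ 28205.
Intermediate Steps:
y(H) = 83/(2*H) (y(H) = (-5 + 88)/(H + H) = 83/((2*H)) = 83*(1/(2*H)) = 83/(2*H))
(1/(7*3299 + 33523) + y(22)) + 28203 = (1/(7*3299 + 33523) + (83/2)/22) + 28203 = (1/(23093 + 33523) + (83/2)*(1/22)) + 28203 = (1/56616 + 83/44) + 28203 = 1174793/622776 + 28203 = 17565326321/622776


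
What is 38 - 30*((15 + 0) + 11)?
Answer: -742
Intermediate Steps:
38 - 30*((15 + 0) + 11) = 38 - 30*(15 + 11) = 38 - 30*26 = 38 - 780 = -742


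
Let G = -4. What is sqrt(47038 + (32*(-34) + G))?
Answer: sqrt(45946) ≈ 214.35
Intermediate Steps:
sqrt(47038 + (32*(-34) + G)) = sqrt(47038 + (32*(-34) - 4)) = sqrt(47038 + (-1088 - 4)) = sqrt(47038 - 1092) = sqrt(45946)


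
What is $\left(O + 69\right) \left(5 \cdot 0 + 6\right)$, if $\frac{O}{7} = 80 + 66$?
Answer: $6546$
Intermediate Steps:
$O = 1022$ ($O = 7 \left(80 + 66\right) = 7 \cdot 146 = 1022$)
$\left(O + 69\right) \left(5 \cdot 0 + 6\right) = \left(1022 + 69\right) \left(5 \cdot 0 + 6\right) = 1091 \left(0 + 6\right) = 1091 \cdot 6 = 6546$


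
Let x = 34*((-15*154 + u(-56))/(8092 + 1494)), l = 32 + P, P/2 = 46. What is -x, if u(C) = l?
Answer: 37162/4793 ≈ 7.7534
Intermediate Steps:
P = 92 (P = 2*46 = 92)
l = 124 (l = 32 + 92 = 124)
u(C) = 124
x = -37162/4793 (x = 34*((-15*154 + 124)/(8092 + 1494)) = 34*((-2310 + 124)/9586) = 34*(-2186*1/9586) = 34*(-1093/4793) = -37162/4793 ≈ -7.7534)
-x = -1*(-37162/4793) = 37162/4793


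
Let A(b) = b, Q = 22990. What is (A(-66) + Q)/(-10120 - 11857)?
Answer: -22924/21977 ≈ -1.0431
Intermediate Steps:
(A(-66) + Q)/(-10120 - 11857) = (-66 + 22990)/(-10120 - 11857) = 22924/(-21977) = 22924*(-1/21977) = -22924/21977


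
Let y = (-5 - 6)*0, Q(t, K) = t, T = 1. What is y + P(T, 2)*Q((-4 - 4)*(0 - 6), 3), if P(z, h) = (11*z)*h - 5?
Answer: 816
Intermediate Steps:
P(z, h) = -5 + 11*h*z (P(z, h) = 11*h*z - 5 = -5 + 11*h*z)
y = 0 (y = -11*0 = 0)
y + P(T, 2)*Q((-4 - 4)*(0 - 6), 3) = 0 + (-5 + 11*2*1)*((-4 - 4)*(0 - 6)) = 0 + (-5 + 22)*(-8*(-6)) = 0 + 17*48 = 0 + 816 = 816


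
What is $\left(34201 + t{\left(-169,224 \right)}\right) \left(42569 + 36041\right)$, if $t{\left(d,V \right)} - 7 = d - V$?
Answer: $2658197150$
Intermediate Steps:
$t{\left(d,V \right)} = 7 + d - V$ ($t{\left(d,V \right)} = 7 - \left(V - d\right) = 7 + d - V$)
$\left(34201 + t{\left(-169,224 \right)}\right) \left(42569 + 36041\right) = \left(34201 - 386\right) \left(42569 + 36041\right) = \left(34201 - 386\right) 78610 = 33815 \cdot 78610 = 2658197150$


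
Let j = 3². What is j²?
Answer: 81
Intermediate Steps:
j = 9
j² = 9² = 81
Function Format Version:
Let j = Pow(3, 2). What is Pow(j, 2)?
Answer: 81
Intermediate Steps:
j = 9
Pow(j, 2) = Pow(9, 2) = 81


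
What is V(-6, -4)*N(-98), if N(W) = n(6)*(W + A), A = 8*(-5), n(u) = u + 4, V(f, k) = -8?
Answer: 11040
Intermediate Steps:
n(u) = 4 + u
A = -40
N(W) = -400 + 10*W (N(W) = (4 + 6)*(W - 40) = 10*(-40 + W) = -400 + 10*W)
V(-6, -4)*N(-98) = -8*(-400 + 10*(-98)) = -8*(-400 - 980) = -8*(-1380) = 11040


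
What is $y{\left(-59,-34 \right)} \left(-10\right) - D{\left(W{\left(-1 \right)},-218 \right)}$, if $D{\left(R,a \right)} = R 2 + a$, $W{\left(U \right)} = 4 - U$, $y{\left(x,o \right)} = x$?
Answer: $798$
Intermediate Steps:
$D{\left(R,a \right)} = a + 2 R$ ($D{\left(R,a \right)} = 2 R + a = a + 2 R$)
$y{\left(-59,-34 \right)} \left(-10\right) - D{\left(W{\left(-1 \right)},-218 \right)} = \left(-59\right) \left(-10\right) - \left(-218 + 2 \left(4 - -1\right)\right) = 590 - \left(-218 + 2 \left(4 + 1\right)\right) = 590 - \left(-218 + 2 \cdot 5\right) = 590 - \left(-218 + 10\right) = 590 - -208 = 590 + 208 = 798$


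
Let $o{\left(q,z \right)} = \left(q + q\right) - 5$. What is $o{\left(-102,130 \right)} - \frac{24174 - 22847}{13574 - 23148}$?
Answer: $- \frac{1999639}{9574} \approx -208.86$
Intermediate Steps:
$o{\left(q,z \right)} = -5 + 2 q$ ($o{\left(q,z \right)} = 2 q + \left(-10 + 5\right) = 2 q - 5 = -5 + 2 q$)
$o{\left(-102,130 \right)} - \frac{24174 - 22847}{13574 - 23148} = \left(-5 + 2 \left(-102\right)\right) - \frac{24174 - 22847}{13574 - 23148} = \left(-5 - 204\right) - \frac{1327}{-9574} = -209 - 1327 \left(- \frac{1}{9574}\right) = -209 - - \frac{1327}{9574} = -209 + \frac{1327}{9574} = - \frac{1999639}{9574}$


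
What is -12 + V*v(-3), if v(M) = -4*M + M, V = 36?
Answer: 312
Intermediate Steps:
v(M) = -3*M
-12 + V*v(-3) = -12 + 36*(-3*(-3)) = -12 + 36*9 = -12 + 324 = 312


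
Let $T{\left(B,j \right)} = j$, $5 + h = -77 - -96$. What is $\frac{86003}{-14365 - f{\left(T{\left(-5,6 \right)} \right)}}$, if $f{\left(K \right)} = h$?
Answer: $- \frac{86003}{14379} \approx -5.9812$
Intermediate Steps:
$h = 14$ ($h = -5 - -19 = -5 + \left(-77 + 96\right) = -5 + 19 = 14$)
$f{\left(K \right)} = 14$
$\frac{86003}{-14365 - f{\left(T{\left(-5,6 \right)} \right)}} = \frac{86003}{-14365 - 14} = \frac{86003}{-14379} = 86003 \left(- \frac{1}{14379}\right) = - \frac{86003}{14379}$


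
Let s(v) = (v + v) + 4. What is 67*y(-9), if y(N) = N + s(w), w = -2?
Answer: -603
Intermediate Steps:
s(v) = 4 + 2*v (s(v) = 2*v + 4 = 4 + 2*v)
y(N) = N (y(N) = N + (4 + 2*(-2)) = N + (4 - 4) = N + 0 = N)
67*y(-9) = 67*(-9) = -603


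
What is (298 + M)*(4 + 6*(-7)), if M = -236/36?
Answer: -99674/9 ≈ -11075.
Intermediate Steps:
M = -59/9 (M = -236*1/36 = -59/9 ≈ -6.5556)
(298 + M)*(4 + 6*(-7)) = (298 - 59/9)*(4 + 6*(-7)) = 2623*(4 - 42)/9 = (2623/9)*(-38) = -99674/9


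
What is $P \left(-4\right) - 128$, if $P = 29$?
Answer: $-244$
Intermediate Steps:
$P \left(-4\right) - 128 = 29 \left(-4\right) - 128 = -116 - 128 = -244$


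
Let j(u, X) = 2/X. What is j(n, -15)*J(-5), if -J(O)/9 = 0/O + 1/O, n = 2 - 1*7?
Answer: -6/25 ≈ -0.24000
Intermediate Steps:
n = -5 (n = 2 - 7 = -5)
J(O) = -9/O (J(O) = -9*(0/O + 1/O) = -9*(0 + 1/O) = -9/O)
j(n, -15)*J(-5) = (2/(-15))*(-9/(-5)) = (2*(-1/15))*(-9*(-1/5)) = -2/15*9/5 = -6/25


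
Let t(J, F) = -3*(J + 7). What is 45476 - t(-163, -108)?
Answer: 45008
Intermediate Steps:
t(J, F) = -21 - 3*J (t(J, F) = -3*(7 + J) = -21 - 3*J)
45476 - t(-163, -108) = 45476 - (-21 - 3*(-163)) = 45476 - (-21 + 489) = 45476 - 1*468 = 45476 - 468 = 45008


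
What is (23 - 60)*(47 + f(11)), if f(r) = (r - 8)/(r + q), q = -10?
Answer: -1850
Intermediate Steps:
f(r) = (-8 + r)/(-10 + r) (f(r) = (r - 8)/(r - 10) = (-8 + r)/(-10 + r))
(23 - 60)*(47 + f(11)) = (23 - 60)*(47 + (-8 + 11)/(-10 + 11)) = -37*(47 + 3/1) = -37*(47 + 1*3) = -37*(47 + 3) = -37*50 = -1850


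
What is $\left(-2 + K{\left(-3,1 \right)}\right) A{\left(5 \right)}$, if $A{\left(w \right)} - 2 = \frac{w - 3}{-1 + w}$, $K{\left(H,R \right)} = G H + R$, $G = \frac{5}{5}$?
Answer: $-10$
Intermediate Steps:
$G = 1$ ($G = 5 \cdot \frac{1}{5} = 1$)
$K{\left(H,R \right)} = H + R$ ($K{\left(H,R \right)} = 1 H + R = H + R$)
$A{\left(w \right)} = 2 + \frac{-3 + w}{-1 + w}$ ($A{\left(w \right)} = 2 + \frac{w - 3}{-1 + w} = 2 + \frac{-3 + w}{-1 + w}$)
$\left(-2 + K{\left(-3,1 \right)}\right) A{\left(5 \right)} = \left(-2 + \left(-3 + 1\right)\right) \frac{-5 + 3 \cdot 5}{-1 + 5} = \left(-2 - 2\right) \frac{-5 + 15}{4} = - 4 \cdot \frac{1}{4} \cdot 10 = \left(-4\right) \frac{5}{2} = -10$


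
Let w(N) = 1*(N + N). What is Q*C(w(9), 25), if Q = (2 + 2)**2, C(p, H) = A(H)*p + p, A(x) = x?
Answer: 7488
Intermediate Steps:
w(N) = 2*N (w(N) = 1*(2*N) = 2*N)
C(p, H) = p + H*p (C(p, H) = H*p + p = p + H*p)
Q = 16 (Q = 4**2 = 16)
Q*C(w(9), 25) = 16*((2*9)*(1 + 25)) = 16*(18*26) = 16*468 = 7488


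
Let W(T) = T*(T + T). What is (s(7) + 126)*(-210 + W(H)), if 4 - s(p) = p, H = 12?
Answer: 9594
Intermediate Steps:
s(p) = 4 - p
W(T) = 2*T² (W(T) = T*(2*T) = 2*T²)
(s(7) + 126)*(-210 + W(H)) = ((4 - 1*7) + 126)*(-210 + 2*12²) = ((4 - 7) + 126)*(-210 + 2*144) = (-3 + 126)*(-210 + 288) = 123*78 = 9594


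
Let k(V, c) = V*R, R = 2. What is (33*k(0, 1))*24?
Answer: 0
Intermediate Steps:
k(V, c) = 2*V (k(V, c) = V*2 = 2*V)
(33*k(0, 1))*24 = (33*(2*0))*24 = (33*0)*24 = 0*24 = 0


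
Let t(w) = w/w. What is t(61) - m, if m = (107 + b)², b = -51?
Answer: -3135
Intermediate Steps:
t(w) = 1
m = 3136 (m = (107 - 51)² = 56² = 3136)
t(61) - m = 1 - 1*3136 = 1 - 3136 = -3135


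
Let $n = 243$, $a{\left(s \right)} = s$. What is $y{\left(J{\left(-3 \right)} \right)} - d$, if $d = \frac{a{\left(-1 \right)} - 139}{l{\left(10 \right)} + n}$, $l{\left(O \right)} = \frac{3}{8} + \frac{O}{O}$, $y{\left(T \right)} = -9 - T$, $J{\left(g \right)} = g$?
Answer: $- \frac{2122}{391} \approx -5.4271$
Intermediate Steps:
$l{\left(O \right)} = \frac{11}{8}$ ($l{\left(O \right)} = 3 \cdot \frac{1}{8} + 1 = \frac{3}{8} + 1 = \frac{11}{8}$)
$d = - \frac{224}{391}$ ($d = \frac{-1 - 139}{\frac{11}{8} + 243} = - \frac{140}{\frac{1955}{8}} = \left(-140\right) \frac{8}{1955} = - \frac{224}{391} \approx -0.57289$)
$y{\left(J{\left(-3 \right)} \right)} - d = \left(-9 - -3\right) - - \frac{224}{391} = \left(-9 + 3\right) + \frac{224}{391} = -6 + \frac{224}{391} = - \frac{2122}{391}$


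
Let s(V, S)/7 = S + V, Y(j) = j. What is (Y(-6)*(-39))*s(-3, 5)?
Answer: 3276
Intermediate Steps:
s(V, S) = 7*S + 7*V (s(V, S) = 7*(S + V) = 7*S + 7*V)
(Y(-6)*(-39))*s(-3, 5) = (-6*(-39))*(7*5 + 7*(-3)) = 234*(35 - 21) = 234*14 = 3276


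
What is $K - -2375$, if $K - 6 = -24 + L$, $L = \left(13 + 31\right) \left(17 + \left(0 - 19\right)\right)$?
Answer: $2269$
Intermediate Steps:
$L = -88$ ($L = 44 \left(17 - 19\right) = 44 \left(-2\right) = -88$)
$K = -106$ ($K = 6 - 112 = -106$)
$K - -2375 = -106 - -2375 = -106 + 2375 = 2269$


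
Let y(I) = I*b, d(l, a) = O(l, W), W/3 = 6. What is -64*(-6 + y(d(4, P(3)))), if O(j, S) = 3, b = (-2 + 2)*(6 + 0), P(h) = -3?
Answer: 384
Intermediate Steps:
W = 18 (W = 3*6 = 18)
b = 0 (b = 0*6 = 0)
d(l, a) = 3
y(I) = 0 (y(I) = I*0 = 0)
-64*(-6 + y(d(4, P(3)))) = -64*(-6 + 0) = -64*(-6) = 384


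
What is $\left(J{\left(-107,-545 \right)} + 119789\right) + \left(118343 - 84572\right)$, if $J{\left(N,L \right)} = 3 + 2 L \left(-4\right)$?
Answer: $157923$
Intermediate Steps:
$J{\left(N,L \right)} = 3 - 8 L$
$\left(J{\left(-107,-545 \right)} + 119789\right) + \left(118343 - 84572\right) = \left(\left(3 - -4360\right) + 119789\right) + \left(118343 - 84572\right) = \left(\left(3 + 4360\right) + 119789\right) + 33771 = \left(4363 + 119789\right) + 33771 = 124152 + 33771 = 157923$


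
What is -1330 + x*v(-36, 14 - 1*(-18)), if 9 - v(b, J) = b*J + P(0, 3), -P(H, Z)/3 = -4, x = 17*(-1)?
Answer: -20863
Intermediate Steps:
x = -17
P(H, Z) = 12 (P(H, Z) = -3*(-4) = 12)
v(b, J) = -3 - J*b (v(b, J) = 9 - (b*J + 12) = 9 - (J*b + 12) = 9 - (12 + J*b) = 9 + (-12 - J*b) = -3 - J*b)
-1330 + x*v(-36, 14 - 1*(-18)) = -1330 - 17*(-3 - 1*(14 - 1*(-18))*(-36)) = -1330 - 17*(-3 - 1*(14 + 18)*(-36)) = -1330 - 17*(-3 - 1*32*(-36)) = -1330 - 17*(-3 + 1152) = -1330 - 17*1149 = -1330 - 19533 = -20863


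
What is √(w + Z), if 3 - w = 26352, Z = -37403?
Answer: 2*I*√15938 ≈ 252.49*I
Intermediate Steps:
w = -26349 (w = 3 - 1*26352 = 3 - 26352 = -26349)
√(w + Z) = √(-26349 - 37403) = √(-63752) = 2*I*√15938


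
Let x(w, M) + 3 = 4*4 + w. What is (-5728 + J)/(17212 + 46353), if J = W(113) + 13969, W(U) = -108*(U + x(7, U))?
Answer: -6123/63565 ≈ -0.096327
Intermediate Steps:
x(w, M) = 13 + w (x(w, M) = -3 + (4*4 + w) = -3 + (16 + w) = 13 + w)
W(U) = -2160 - 108*U (W(U) = -108*(U + (13 + 7)) = -108*(U + 20) = -108*(20 + U) = -2160 - 108*U)
J = -395 (J = (-2160 - 108*113) + 13969 = (-2160 - 12204) + 13969 = -14364 + 13969 = -395)
(-5728 + J)/(17212 + 46353) = (-5728 - 395)/(17212 + 46353) = -6123/63565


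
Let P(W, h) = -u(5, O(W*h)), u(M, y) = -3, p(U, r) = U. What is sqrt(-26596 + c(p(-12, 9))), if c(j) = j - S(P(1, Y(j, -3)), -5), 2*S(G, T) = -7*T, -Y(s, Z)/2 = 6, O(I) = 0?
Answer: I*sqrt(106502)/2 ≈ 163.17*I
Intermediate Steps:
Y(s, Z) = -12 (Y(s, Z) = -2*6 = -12)
P(W, h) = 3 (P(W, h) = -1*(-3) = 3)
S(G, T) = -7*T/2 (S(G, T) = (-7*T)/2 = -7*T/2)
c(j) = -35/2 + j (c(j) = j - (-7)*(-5)/2 = j - 1*35/2 = j - 35/2 = -35/2 + j)
sqrt(-26596 + c(p(-12, 9))) = sqrt(-26596 + (-35/2 - 12)) = sqrt(-26596 - 59/2) = sqrt(-53251/2) = I*sqrt(106502)/2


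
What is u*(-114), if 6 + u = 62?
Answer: -6384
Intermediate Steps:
u = 56 (u = -6 + 62 = 56)
u*(-114) = 56*(-114) = -6384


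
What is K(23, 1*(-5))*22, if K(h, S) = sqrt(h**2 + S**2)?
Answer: 22*sqrt(554) ≈ 517.82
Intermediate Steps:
K(h, S) = sqrt(S**2 + h**2)
K(23, 1*(-5))*22 = sqrt((1*(-5))**2 + 23**2)*22 = sqrt((-5)**2 + 529)*22 = sqrt(25 + 529)*22 = sqrt(554)*22 = 22*sqrt(554)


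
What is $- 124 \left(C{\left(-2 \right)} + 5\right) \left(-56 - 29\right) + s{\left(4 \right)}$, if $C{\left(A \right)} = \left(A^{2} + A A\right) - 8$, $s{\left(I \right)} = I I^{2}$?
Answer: $52764$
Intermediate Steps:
$s{\left(I \right)} = I^{3}$
$C{\left(A \right)} = -8 + 2 A^{2}$ ($C{\left(A \right)} = \left(A^{2} + A^{2}\right) - 8 = 2 A^{2} - 8 = -8 + 2 A^{2}$)
$- 124 \left(C{\left(-2 \right)} + 5\right) \left(-56 - 29\right) + s{\left(4 \right)} = - 124 \left(\left(-8 + 2 \left(-2\right)^{2}\right) + 5\right) \left(-56 - 29\right) + 4^{3} = - 124 \left(\left(-8 + 2 \cdot 4\right) + 5\right) \left(-85\right) + 64 = - 124 \left(\left(-8 + 8\right) + 5\right) \left(-85\right) + 64 = - 124 \left(0 + 5\right) \left(-85\right) + 64 = - 124 \cdot 5 \left(-85\right) + 64 = \left(-124\right) \left(-425\right) + 64 = 52700 + 64 = 52764$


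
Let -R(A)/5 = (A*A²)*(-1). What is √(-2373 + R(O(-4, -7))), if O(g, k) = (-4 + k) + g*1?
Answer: 4*I*√1203 ≈ 138.74*I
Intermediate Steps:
O(g, k) = -4 + g + k (O(g, k) = (-4 + k) + g = -4 + g + k)
R(A) = 5*A³ (R(A) = -5*A*A²*(-1) = -5*A³*(-1) = -(-5)*A³ = 5*A³)
√(-2373 + R(O(-4, -7))) = √(-2373 + 5*(-4 - 4 - 7)³) = √(-2373 + 5*(-15)³) = √(-2373 + 5*(-3375)) = √(-2373 - 16875) = √(-19248) = 4*I*√1203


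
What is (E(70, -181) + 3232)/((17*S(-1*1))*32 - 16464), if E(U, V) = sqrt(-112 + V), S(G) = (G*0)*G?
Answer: -202/1029 - I*sqrt(293)/16464 ≈ -0.19631 - 0.0010397*I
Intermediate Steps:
S(G) = 0 (S(G) = 0*G = 0)
(E(70, -181) + 3232)/((17*S(-1*1))*32 - 16464) = (sqrt(-112 - 181) + 3232)/((17*0)*32 - 16464) = (sqrt(-293) + 3232)/(0*32 - 16464) = (I*sqrt(293) + 3232)/(0 - 16464) = (3232 + I*sqrt(293))/(-16464) = (3232 + I*sqrt(293))*(-1/16464) = -202/1029 - I*sqrt(293)/16464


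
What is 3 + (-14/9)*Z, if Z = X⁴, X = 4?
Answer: -3557/9 ≈ -395.22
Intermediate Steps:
Z = 256 (Z = 4⁴ = 256)
3 + (-14/9)*Z = 3 - 14/9*256 = 3 - 3584/9 = -3557/9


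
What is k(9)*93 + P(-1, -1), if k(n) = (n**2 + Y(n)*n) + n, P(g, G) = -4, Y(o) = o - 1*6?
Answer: 10877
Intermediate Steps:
Y(o) = -6 + o (Y(o) = o - 6 = -6 + o)
k(n) = n + n**2 + n*(-6 + n) (k(n) = (n**2 + (-6 + n)*n) + n = (n**2 + n*(-6 + n)) + n = n + n**2 + n*(-6 + n))
k(9)*93 + P(-1, -1) = (9*(-5 + 2*9))*93 - 4 = (9*(-5 + 18))*93 - 4 = (9*13)*93 - 4 = 117*93 - 4 = 10881 - 4 = 10877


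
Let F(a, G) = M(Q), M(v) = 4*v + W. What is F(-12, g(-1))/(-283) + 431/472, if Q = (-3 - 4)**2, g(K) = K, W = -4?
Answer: 31349/133576 ≈ 0.23469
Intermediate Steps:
Q = 49 (Q = (-7)**2 = 49)
M(v) = -4 + 4*v (M(v) = 4*v - 4 = -4 + 4*v)
F(a, G) = 192 (F(a, G) = -4 + 4*49 = -4 + 196 = 192)
F(-12, g(-1))/(-283) + 431/472 = 192/(-283) + 431/472 = 192*(-1/283) + 431*(1/472) = -192/283 + 431/472 = 31349/133576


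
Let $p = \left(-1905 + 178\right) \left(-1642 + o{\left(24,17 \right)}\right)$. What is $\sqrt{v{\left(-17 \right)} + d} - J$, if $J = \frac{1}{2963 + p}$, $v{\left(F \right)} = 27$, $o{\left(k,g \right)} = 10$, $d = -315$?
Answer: $- \frac{1}{2821427} + 12 i \sqrt{2} \approx -3.5443 \cdot 10^{-7} + 16.971 i$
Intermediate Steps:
$p = 2818464$ ($p = \left(-1905 + 178\right) \left(-1642 + 10\right) = \left(-1727\right) \left(-1632\right) = 2818464$)
$J = \frac{1}{2821427}$ ($J = \frac{1}{2963 + 2818464} = \frac{1}{2821427} \approx 3.5443 \cdot 10^{-7}$)
$\sqrt{v{\left(-17 \right)} + d} - J = \sqrt{27 - 315} - \frac{1}{2821427} = \sqrt{-288} - \frac{1}{2821427} = 12 i \sqrt{2} - \frac{1}{2821427} = - \frac{1}{2821427} + 12 i \sqrt{2}$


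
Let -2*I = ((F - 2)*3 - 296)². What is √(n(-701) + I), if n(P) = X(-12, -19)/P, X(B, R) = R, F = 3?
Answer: 3*I*√9374723958/1402 ≈ 207.18*I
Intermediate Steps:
n(P) = -19/P
I = -85849/2 (I = -((3 - 2)*3 - 296)²/2 = -(1*3 - 296)²/2 = -(3 - 296)²/2 = -½*(-293)² = -½*85849 = -85849/2 ≈ -42925.)
√(n(-701) + I) = √(-19/(-701) - 85849/2) = √(-19*(-1/701) - 85849/2) = √(19/701 - 85849/2) = √(-60180111/1402) = 3*I*√9374723958/1402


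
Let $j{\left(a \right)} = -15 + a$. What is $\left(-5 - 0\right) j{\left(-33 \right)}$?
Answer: $240$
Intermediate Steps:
$\left(-5 - 0\right) j{\left(-33 \right)} = \left(-5 - 0\right) \left(-15 - 33\right) = \left(-5 + 0\right) \left(-48\right) = \left(-5\right) \left(-48\right) = 240$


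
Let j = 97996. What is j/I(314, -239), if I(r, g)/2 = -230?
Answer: -24499/115 ≈ -213.03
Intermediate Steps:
I(r, g) = -460 (I(r, g) = 2*(-230) = -460)
j/I(314, -239) = 97996/(-460) = 97996*(-1/460) = -24499/115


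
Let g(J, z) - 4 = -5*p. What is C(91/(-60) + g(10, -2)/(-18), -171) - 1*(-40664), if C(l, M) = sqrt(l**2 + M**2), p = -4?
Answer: 40664 + 57*sqrt(3601)/20 ≈ 40835.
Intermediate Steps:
g(J, z) = 24 (g(J, z) = 4 - 5*(-4) = 4 + 20 = 24)
C(l, M) = sqrt(M**2 + l**2)
C(91/(-60) + g(10, -2)/(-18), -171) - 1*(-40664) = sqrt((-171)**2 + (91/(-60) + 24/(-18))**2) - 1*(-40664) = sqrt(29241 + (91*(-1/60) + 24*(-1/18))**2) + 40664 = sqrt(29241 + (-91/60 - 4/3)**2) + 40664 = sqrt(29241 + (-57/20)**2) + 40664 = sqrt(29241 + 3249/400) + 40664 = sqrt(11699649/400) + 40664 = 57*sqrt(3601)/20 + 40664 = 40664 + 57*sqrt(3601)/20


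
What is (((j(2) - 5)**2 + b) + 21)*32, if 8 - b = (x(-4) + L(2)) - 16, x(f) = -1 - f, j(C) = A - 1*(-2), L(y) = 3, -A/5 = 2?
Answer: 6656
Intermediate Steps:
A = -10 (A = -5*2 = -10)
j(C) = -8 (j(C) = -10 - 1*(-2) = -10 + 2 = -8)
b = 18 (b = 8 - (((-1 - 1*(-4)) + 3) - 16) = 8 - (((-1 + 4) + 3) - 16) = 8 - ((3 + 3) - 16) = 8 - (6 - 16) = 8 - 1*(-10) = 8 + 10 = 18)
(((j(2) - 5)**2 + b) + 21)*32 = (((-8 - 5)**2 + 18) + 21)*32 = (((-13)**2 + 18) + 21)*32 = ((169 + 18) + 21)*32 = (187 + 21)*32 = 208*32 = 6656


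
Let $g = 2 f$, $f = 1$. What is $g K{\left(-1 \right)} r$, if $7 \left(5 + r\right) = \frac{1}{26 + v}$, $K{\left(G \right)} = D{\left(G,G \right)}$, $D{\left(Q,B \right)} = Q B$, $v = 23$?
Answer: $- \frac{3428}{343} \approx -9.9942$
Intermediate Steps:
$D{\left(Q,B \right)} = B Q$
$K{\left(G \right)} = G^{2}$ ($K{\left(G \right)} = G G = G^{2}$)
$r = - \frac{1714}{343}$ ($r = -5 + \frac{1}{7 \left(26 + 23\right)} = -5 + \frac{1}{7 \cdot 49} = -5 + \frac{1}{7} \cdot \frac{1}{49} = -5 + \frac{1}{343} = - \frac{1714}{343} \approx -4.9971$)
$g = 2$ ($g = 2 \cdot 1 = 2$)
$g K{\left(-1 \right)} r = 2 \left(-1\right)^{2} \left(- \frac{1714}{343}\right) = 2 \cdot 1 \left(- \frac{1714}{343}\right) = 2 \left(- \frac{1714}{343}\right) = - \frac{3428}{343}$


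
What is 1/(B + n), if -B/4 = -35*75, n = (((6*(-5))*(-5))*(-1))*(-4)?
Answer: 1/11100 ≈ 9.0090e-5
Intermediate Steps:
n = 600 (n = (-30*(-5)*(-1))*(-4) = (150*(-1))*(-4) = -150*(-4) = 600)
B = 10500 (B = -(-140)*75 = -4*(-2625) = 10500)
1/(B + n) = 1/(10500 + 600) = 1/11100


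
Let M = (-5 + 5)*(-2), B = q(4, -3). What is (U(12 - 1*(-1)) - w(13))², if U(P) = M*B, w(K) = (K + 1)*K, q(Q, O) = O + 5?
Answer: 33124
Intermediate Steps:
q(Q, O) = 5 + O
B = 2 (B = 5 - 3 = 2)
M = 0 (M = 0*(-2) = 0)
w(K) = K*(1 + K) (w(K) = (1 + K)*K = K*(1 + K))
U(P) = 0 (U(P) = 0*2 = 0)
(U(12 - 1*(-1)) - w(13))² = (0 - 13*(1 + 13))² = (0 - 13*14)² = (0 - 1*182)² = (0 - 182)² = (-182)² = 33124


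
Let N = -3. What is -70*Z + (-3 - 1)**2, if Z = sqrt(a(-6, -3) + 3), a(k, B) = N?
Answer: 16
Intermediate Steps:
a(k, B) = -3
Z = 0 (Z = sqrt(-3 + 3) = sqrt(0) = 0)
-70*Z + (-3 - 1)**2 = -70*0 + (-3 - 1)**2 = 0 + (-4)**2 = 0 + 16 = 16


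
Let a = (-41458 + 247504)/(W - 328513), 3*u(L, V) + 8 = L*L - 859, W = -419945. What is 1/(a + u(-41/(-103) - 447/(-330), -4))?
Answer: -5337707230900/1538601692871777 ≈ -0.0034692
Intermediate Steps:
u(L, V) = -289 + L²/3 (u(L, V) = -8/3 + (L*L - 859)/3 = -8/3 + (L² - 859)/3 = -8/3 + (-859 + L²)/3 = -8/3 + (-859/3 + L²/3) = -289 + L²/3)
a = -11447/41581 (a = (-41458 + 247504)/(-419945 - 328513) = 206046/(-748458) = 206046*(-1/748458) = -11447/41581 ≈ -0.27529)
1/(a + u(-41/(-103) - 447/(-330), -4)) = 1/(-11447/41581 + (-289 + (-41/(-103) - 447/(-330))²/3)) = 1/(-11447/41581 + (-289 + (-41*(-1/103) - 447*(-1/330))²/3)) = 1/(-11447/41581 + (-289 + (41/103 + 149/110)²/3)) = 1/(-11447/41581 + (-289 + (19857/11330)²/3)) = 1/(-11447/41581 + (-289 + (⅓)*(394300449/128368900))) = 1/(-11447/41581 + (-289 + 131433483/128368900)) = 1/(-11447/41581 - 36967178617/128368900) = 1/(-1538601692871777/5337707230900) = -5337707230900/1538601692871777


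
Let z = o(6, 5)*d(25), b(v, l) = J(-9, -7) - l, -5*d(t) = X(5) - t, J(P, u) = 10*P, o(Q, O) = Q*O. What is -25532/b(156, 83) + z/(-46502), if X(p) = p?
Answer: 593634152/4022423 ≈ 147.58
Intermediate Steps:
o(Q, O) = O*Q
d(t) = -1 + t/5 (d(t) = -(5 - t)/5 = -1 + t/5)
b(v, l) = -90 - l (b(v, l) = 10*(-9) - l = -90 - l)
z = 120 (z = (5*6)*(-1 + (⅕)*25) = 30*(-1 + 5) = 30*4 = 120)
-25532/b(156, 83) + z/(-46502) = -25532/(-90 - 1*83) + 120/(-46502) = -25532/(-90 - 83) + 120*(-1/46502) = -25532/(-173) - 60/23251 = -25532*(-1/173) - 60/23251 = 25532/173 - 60/23251 = 593634152/4022423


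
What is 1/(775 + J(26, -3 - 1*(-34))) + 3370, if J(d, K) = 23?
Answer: 2689261/798 ≈ 3370.0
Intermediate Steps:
1/(775 + J(26, -3 - 1*(-34))) + 3370 = 1/(775 + 23) + 3370 = 1/798 + 3370 = 2689261/798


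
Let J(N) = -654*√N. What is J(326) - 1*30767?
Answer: -30767 - 654*√326 ≈ -42575.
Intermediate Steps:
J(326) - 1*30767 = -654*√326 - 1*30767 = -654*√326 - 30767 = -30767 - 654*√326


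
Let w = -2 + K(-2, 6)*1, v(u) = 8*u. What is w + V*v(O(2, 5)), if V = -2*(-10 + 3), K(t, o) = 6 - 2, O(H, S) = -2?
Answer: -222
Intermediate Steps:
K(t, o) = 4
w = 2 (w = -2 + 4*1 = -2 + 4 = 2)
V = 14 (V = -2*(-7) = 14)
w + V*v(O(2, 5)) = 2 + 14*(8*(-2)) = 2 + 14*(-16) = 2 - 224 = -222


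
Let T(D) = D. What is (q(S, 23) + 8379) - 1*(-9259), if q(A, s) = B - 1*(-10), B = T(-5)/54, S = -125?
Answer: 952987/54 ≈ 17648.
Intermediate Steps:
B = -5/54 ≈ -0.092593
q(A, s) = 535/54 (q(A, s) = -5/54 - 1*(-10) = -5/54 + 10 = 535/54)
(q(S, 23) + 8379) - 1*(-9259) = (535/54 + 8379) - 1*(-9259) = 453001/54 + 9259 = 952987/54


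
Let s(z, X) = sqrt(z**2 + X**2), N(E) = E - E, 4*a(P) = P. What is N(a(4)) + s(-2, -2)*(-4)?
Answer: -8*sqrt(2) ≈ -11.314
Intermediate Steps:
a(P) = P/4
N(E) = 0
s(z, X) = sqrt(X**2 + z**2)
N(a(4)) + s(-2, -2)*(-4) = 0 + sqrt((-2)**2 + (-2)**2)*(-4) = 0 + sqrt(4 + 4)*(-4) = 0 + sqrt(8)*(-4) = 0 + (2*sqrt(2))*(-4) = 0 - 8*sqrt(2) = -8*sqrt(2)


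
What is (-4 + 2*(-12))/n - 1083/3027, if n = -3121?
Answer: -1098429/3149089 ≈ -0.34881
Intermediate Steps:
(-4 + 2*(-12))/n - 1083/3027 = (-4 + 2*(-12))/(-3121) - 1083/3027 = (-4 - 24)*(-1/3121) - 1083*1/3027 = -28*(-1/3121) - 361/1009 = 28/3121 - 361/1009 = -1098429/3149089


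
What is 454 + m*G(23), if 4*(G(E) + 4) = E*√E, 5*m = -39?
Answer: 2426/5 - 897*√23/20 ≈ 270.11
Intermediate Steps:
m = -39/5 (m = (⅕)*(-39) = -39/5 ≈ -7.8000)
G(E) = -4 + E^(3/2)/4 (G(E) = -4 + (E*√E)/4 = -4 + E^(3/2)/4)
454 + m*G(23) = 454 - 39*(-4 + 23^(3/2)/4)/5 = 454 - 39*(-4 + (23*√23)/4)/5 = 454 - 39*(-4 + 23*√23/4)/5 = 454 + (156/5 - 897*√23/20) = 2426/5 - 897*√23/20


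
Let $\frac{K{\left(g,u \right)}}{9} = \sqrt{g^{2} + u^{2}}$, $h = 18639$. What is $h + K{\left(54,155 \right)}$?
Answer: $18639 + 9 \sqrt{26941} \approx 20116.0$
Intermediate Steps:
$K{\left(g,u \right)} = 9 \sqrt{g^{2} + u^{2}}$
$h + K{\left(54,155 \right)} = 18639 + 9 \sqrt{54^{2} + 155^{2}} = 18639 + 9 \sqrt{2916 + 24025} = 18639 + 9 \sqrt{26941}$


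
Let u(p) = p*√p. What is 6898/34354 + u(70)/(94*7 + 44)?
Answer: 3449/17177 + 35*√70/351 ≈ 1.0351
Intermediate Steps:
u(p) = p^(3/2)
6898/34354 + u(70)/(94*7 + 44) = 6898/34354 + 70^(3/2)/(94*7 + 44) = 6898*(1/34354) + (70*√70)/(658 + 44) = 3449/17177 + (70*√70)/702 = 3449/17177 + (70*√70)*(1/702) = 3449/17177 + 35*√70/351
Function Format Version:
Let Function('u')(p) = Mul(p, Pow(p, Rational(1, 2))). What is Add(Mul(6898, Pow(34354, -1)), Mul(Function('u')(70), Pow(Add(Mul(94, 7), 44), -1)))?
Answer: Add(Rational(3449, 17177), Mul(Rational(35, 351), Pow(70, Rational(1, 2)))) ≈ 1.0351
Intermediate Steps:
Function('u')(p) = Pow(p, Rational(3, 2))
Add(Mul(6898, Pow(34354, -1)), Mul(Function('u')(70), Pow(Add(Mul(94, 7), 44), -1))) = Add(Mul(6898, Pow(34354, -1)), Mul(Pow(70, Rational(3, 2)), Pow(Add(Mul(94, 7), 44), -1))) = Add(Mul(6898, Rational(1, 34354)), Mul(Mul(70, Pow(70, Rational(1, 2))), Pow(Add(658, 44), -1))) = Add(Rational(3449, 17177), Mul(Mul(70, Pow(70, Rational(1, 2))), Pow(702, -1))) = Add(Rational(3449, 17177), Mul(Mul(70, Pow(70, Rational(1, 2))), Rational(1, 702))) = Add(Rational(3449, 17177), Mul(Rational(35, 351), Pow(70, Rational(1, 2))))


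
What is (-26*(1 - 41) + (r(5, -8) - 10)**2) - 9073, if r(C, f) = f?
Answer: -7709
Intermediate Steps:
(-26*(1 - 41) + (r(5, -8) - 10)**2) - 9073 = (-26*(1 - 41) + (-8 - 10)**2) - 9073 = (-26*(-40) + (-18)**2) - 9073 = (1040 + 324) - 9073 = 1364 - 9073 = -7709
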